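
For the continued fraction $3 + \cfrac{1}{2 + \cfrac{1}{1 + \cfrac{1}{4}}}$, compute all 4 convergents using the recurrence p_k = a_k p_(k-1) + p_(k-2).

3/1, 7/2, 10/3, 47/14

Using the convergent recurrence p_i = a_i*p_{i-1} + p_{i-2}, q_i = a_i*q_{i-1} + q_{i-2} with p_{-2}=0, p_{-1}=1, q_{-2}=1, q_{-1}=0:
  i=0: a_0=3, p_0 = 3*1 + 0 = 3, q_0 = 3*0 + 1 = 1.
  i=1: a_1=2, p_1 = 2*3 + 1 = 7, q_1 = 2*1 + 0 = 2.
  i=2: a_2=1, p_2 = 1*7 + 3 = 10, q_2 = 1*2 + 1 = 3.
  i=3: a_3=4, p_3 = 4*10 + 7 = 47, q_3 = 4*3 + 2 = 14.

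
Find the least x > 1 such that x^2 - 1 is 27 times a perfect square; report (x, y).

(x, y) = (26, 5)

First expand sqrt(27) as a continued fraction. With x_i = (sqrt(27) + m_i)/d_i and (m_0, d_0) = (0, 1): a_0 = floor(sqrt(27)) = 5, since 5^2 = 25 <= 27 < 36 = 6^2.
Iterate m_{i+1} = d_i*a_i - m_i, d_{i+1} = (27 - m_{i+1}^2)/d_i, a_{i+1} = floor((a_0 + m_{i+1})/d_{i+1}):
  m_1 = 1*5 - 0 = 5, d_1 = (27 - 5^2)/1 = 2/1 = 2, a_1 = floor((5 + 5)/2) = 5.
  m_2 = 2*5 - 5 = 5, d_2 = (27 - 5^2)/2 = 2/2 = 1, a_2 = floor((5 + 5)/1) = 10.
  m_3 = 1*10 - 5 = 5, d_3 = (27 - 5^2)/1 = 2/1 = 2: (m_3, d_3) = (m_1, d_1) = (5, 2), so from here the quotients repeat a_1, a_2; the period length is 2.
So sqrt(27) = [5; (5, 10)] with period length k = 2.
k is even, so the fundamental solution of x^2 - 27y^2 = 1 is (p_{k-1}, q_{k-1}) = (p_1, q_1); compute convergents through index 1.
Convergents (p_i = a_i*p_{i-1} + p_{i-2}, q_i = a_i*q_{i-1} + q_{i-2} with p_{-2}=0, p_{-1}=1, q_{-2}=1, q_{-1}=0):
  i=0: a_0=5, p_0 = 5*1 + 0 = 5, q_0 = 5*0 + 1 = 1.
  i=1: a_1=5, p_1 = 5*5 + 1 = 26, q_1 = 5*1 + 0 = 5.
Check: 26^2 - 27*5^2 = 676 - 675 = 1, so (x, y) = (26, 5) solves the equation, and by the theorem it is the least positive solution.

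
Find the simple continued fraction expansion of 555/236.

[2; 2, 1, 5, 2, 1, 1, 2]

Run the Euclidean algorithm on 555 and 236; the successive quotients are the partial quotients a_0, a_1, ... (each step inverts the fractional part left over by the previous one):
  555 = 2*236 + 83, so a_0 = 2.
  236 = 2*83 + 70, so a_1 = 2.
  83 = 1*70 + 13, so a_2 = 1.
  70 = 5*13 + 5, so a_3 = 5.
  13 = 2*5 + 3, so a_4 = 2.
  5 = 1*3 + 2, so a_5 = 1.
  3 = 1*2 + 1, so a_6 = 1.
  2 = 2*1 + 0, so a_7 = 2.
The remainder reaches 0 after 8 divisions, so the expansion has 8 partial quotients, read off in order.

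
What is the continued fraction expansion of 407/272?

Run the Euclidean algorithm on 407 and 272; the successive quotients are the partial quotients a_0, a_1, ... (each step inverts the fractional part left over by the previous one):
  407 = 1*272 + 135, so a_0 = 1.
  272 = 2*135 + 2, so a_1 = 2.
  135 = 67*2 + 1, so a_2 = 67.
  2 = 2*1 + 0, so a_3 = 2.
The remainder reaches 0 after 4 divisions, so the expansion has 4 partial quotients, read off in order.

[1; 2, 67, 2]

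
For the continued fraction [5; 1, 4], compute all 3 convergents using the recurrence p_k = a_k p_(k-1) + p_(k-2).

5/1, 6/1, 29/5

Using the convergent recurrence p_i = a_i*p_{i-1} + p_{i-2}, q_i = a_i*q_{i-1} + q_{i-2} with p_{-2}=0, p_{-1}=1, q_{-2}=1, q_{-1}=0:
  i=0: a_0=5, p_0 = 5*1 + 0 = 5, q_0 = 5*0 + 1 = 1.
  i=1: a_1=1, p_1 = 1*5 + 1 = 6, q_1 = 1*1 + 0 = 1.
  i=2: a_2=4, p_2 = 4*6 + 5 = 29, q_2 = 4*1 + 1 = 5.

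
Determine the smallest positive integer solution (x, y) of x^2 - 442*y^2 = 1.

(x, y) = (883, 42)

First expand sqrt(442) as a continued fraction. With x_i = (sqrt(442) + m_i)/d_i and (m_0, d_0) = (0, 1): a_0 = floor(sqrt(442)) = 21, since 21^2 = 441 <= 442 < 484 = 22^2.
Iterate m_{i+1} = d_i*a_i - m_i, d_{i+1} = (442 - m_{i+1}^2)/d_i, a_{i+1} = floor((a_0 + m_{i+1})/d_{i+1}):
  m_1 = 1*21 - 0 = 21, d_1 = (442 - 21^2)/1 = 1/1 = 1, a_1 = floor((21 + 21)/1) = 42.
  m_2 = 1*42 - 21 = 21, d_2 = (442 - 21^2)/1 = 1/1 = 1: (m_2, d_2) = (m_1, d_1) = (21, 1), so from here the quotient a_1 repeats; the period length is 1.
So sqrt(442) = [21; (42)] with period length k = 1.
k is odd, so (p_{k-1}, q_{k-1}) only solves x^2 - 442y^2 = -1 and the fundamental solution of x^2 - 442y^2 = 1 is (p_{2k-1}, q_{2k-1}) = (p_1, q_1); compute convergents through index 1, running through the period twice.
Convergents (p_i = a_i*p_{i-1} + p_{i-2}, q_i = a_i*q_{i-1} + q_{i-2} with p_{-2}=0, p_{-1}=1, q_{-2}=1, q_{-1}=0):
  i=0: a_0=21, p_0 = 21*1 + 0 = 21, q_0 = 21*0 + 1 = 1.
  i=1: a_1=42, p_1 = 42*21 + 1 = 883, q_1 = 42*1 + 0 = 42.
Indeed p_0^2 - 442*q_0^2 = 441 - 442 = -1, not +1.
Check: 883^2 - 442*42^2 = 779689 - 779688 = 1, so (x, y) = (883, 42) solves the equation, and by the theorem it is the least positive solution.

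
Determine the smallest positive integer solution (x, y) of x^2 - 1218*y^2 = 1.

First expand sqrt(1218) as a continued fraction. With x_i = (sqrt(1218) + m_i)/d_i and (m_0, d_0) = (0, 1): a_0 = floor(sqrt(1218)) = 34, since 34^2 = 1156 <= 1218 < 1225 = 35^2.
Iterate m_{i+1} = d_i*a_i - m_i, d_{i+1} = (1218 - m_{i+1}^2)/d_i, a_{i+1} = floor((a_0 + m_{i+1})/d_{i+1}):
  m_1 = 1*34 - 0 = 34, d_1 = (1218 - 34^2)/1 = 62/1 = 62, a_1 = floor((34 + 34)/62) = 1.
  m_2 = 62*1 - 34 = 28, d_2 = (1218 - 28^2)/62 = 434/62 = 7, a_2 = floor((34 + 28)/7) = 8.
  m_3 = 7*8 - 28 = 28, d_3 = (1218 - 28^2)/7 = 434/7 = 62, a_3 = floor((34 + 28)/62) = 1.
  m_4 = 62*1 - 28 = 34, d_4 = (1218 - 34^2)/62 = 62/62 = 1, a_4 = floor((34 + 34)/1) = 68.
  m_5 = 1*68 - 34 = 34, d_5 = (1218 - 34^2)/1 = 62/1 = 62: (m_5, d_5) = (m_1, d_1) = (34, 62), so from here the quotients repeat a_1, ..., a_4; the period length is 4.
So sqrt(1218) = [34; (1, 8, 1, 68)] with period length k = 4.
k is even, so the fundamental solution of x^2 - 1218y^2 = 1 is (p_{k-1}, q_{k-1}) = (p_3, q_3); compute convergents through index 3.
Convergents (p_i = a_i*p_{i-1} + p_{i-2}, q_i = a_i*q_{i-1} + q_{i-2} with p_{-2}=0, p_{-1}=1, q_{-2}=1, q_{-1}=0):
  i=0: a_0=34, p_0 = 34*1 + 0 = 34, q_0 = 34*0 + 1 = 1.
  i=1: a_1=1, p_1 = 1*34 + 1 = 35, q_1 = 1*1 + 0 = 1.
  i=2: a_2=8, p_2 = 8*35 + 34 = 314, q_2 = 8*1 + 1 = 9.
  i=3: a_3=1, p_3 = 1*314 + 35 = 349, q_3 = 1*9 + 1 = 10.
Check: 349^2 - 1218*10^2 = 121801 - 121800 = 1, so (x, y) = (349, 10) solves the equation, and by the theorem it is the least positive solution.

(x, y) = (349, 10)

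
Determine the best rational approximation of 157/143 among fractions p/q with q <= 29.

Expand x = 157/143 as a continued fraction with the Euclidean algorithm:
  157 = 1*143 + 14, so a_0 = 1.
  143 = 10*14 + 3, so a_1 = 10.
  14 = 4*3 + 2, so a_2 = 4.
  3 = 1*2 + 1, so a_3 = 1.
  2 = 2*1 + 0, so a_4 = 2.
so x = [1; 10, 4, 1, 2].
Convergents (p_i = a_i*p_{i-1} + p_{i-2}, q_i = a_i*q_{i-1} + q_{i-2} with p_{-2}=0, p_{-1}=1, q_{-2}=1, q_{-1}=0), until the denominator exceeds 29:
  i=0: a_0=1, p_0 = 1*1 + 0 = 1, q_0 = 1*0 + 1 = 1.
  i=1: a_1=10, p_1 = 10*1 + 1 = 11, q_1 = 10*1 + 0 = 10.
  i=2: a_2=4, p_2 = 4*11 + 1 = 45, q_2 = 4*10 + 1 = 41.
q_2 = 41 > 29, so the last convergent with denominator <= 29 is p_1/q_1 = 11/10.
The closest fraction with denominator <= 29 is either p_1/q_1 or the intermediate fraction (k*p_1 + p_0)/(k*q_1 + q_0) with the largest k >= 1 whose denominator stays <= 29; these approach x as k grows, and every other convergent or intermediate fraction in range is farther away.
Largest k: floor((29 - q_0)/q_1) = floor((29 - 1)/10) = 2.
That gives (2*11 + 1)/(2*10 + 1) = 23/21.
Compare the errors: |x - 11/10| = |157*10 - 11*143|/(143*10) = 3/1430, and |x - 23/21| = |157*21 - 23*143|/(143*21) = 8/3003.
Cross-multiplying, 3*3003 = 9009 < 11440 = 8*1430, so 3/1430 is smaller: the convergent 11/10 is closer to x than 23/21.

11/10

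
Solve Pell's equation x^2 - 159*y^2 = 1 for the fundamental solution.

First expand sqrt(159) as a continued fraction. With x_i = (sqrt(159) + m_i)/d_i and (m_0, d_0) = (0, 1): a_0 = floor(sqrt(159)) = 12, since 12^2 = 144 <= 159 < 169 = 13^2.
Iterate m_{i+1} = d_i*a_i - m_i, d_{i+1} = (159 - m_{i+1}^2)/d_i, a_{i+1} = floor((a_0 + m_{i+1})/d_{i+1}):
  m_1 = 1*12 - 0 = 12, d_1 = (159 - 12^2)/1 = 15/1 = 15, a_1 = floor((12 + 12)/15) = 1.
  m_2 = 15*1 - 12 = 3, d_2 = (159 - 3^2)/15 = 150/15 = 10, a_2 = floor((12 + 3)/10) = 1.
  m_3 = 10*1 - 3 = 7, d_3 = (159 - 7^2)/10 = 110/10 = 11, a_3 = floor((12 + 7)/11) = 1.
  m_4 = 11*1 - 7 = 4, d_4 = (159 - 4^2)/11 = 143/11 = 13, a_4 = floor((12 + 4)/13) = 1.
  m_5 = 13*1 - 4 = 9, d_5 = (159 - 9^2)/13 = 78/13 = 6, a_5 = floor((12 + 9)/6) = 3.
  m_6 = 6*3 - 9 = 9, d_6 = (159 - 9^2)/6 = 78/6 = 13, a_6 = floor((12 + 9)/13) = 1.
  m_7 = 13*1 - 9 = 4, d_7 = (159 - 4^2)/13 = 143/13 = 11, a_7 = floor((12 + 4)/11) = 1.
  m_8 = 11*1 - 4 = 7, d_8 = (159 - 7^2)/11 = 110/11 = 10, a_8 = floor((12 + 7)/10) = 1.
  m_9 = 10*1 - 7 = 3, d_9 = (159 - 3^2)/10 = 150/10 = 15, a_9 = floor((12 + 3)/15) = 1.
  m_10 = 15*1 - 3 = 12, d_10 = (159 - 12^2)/15 = 15/15 = 1, a_10 = floor((12 + 12)/1) = 24.
  m_11 = 1*24 - 12 = 12, d_11 = (159 - 12^2)/1 = 15/1 = 15: (m_11, d_11) = (m_1, d_1) = (12, 15), so from here the quotients repeat a_1, ..., a_10; the period length is 10.
So sqrt(159) = [12; (1, 1, 1, 1, 3, 1, 1, 1, 1, 24)] with period length k = 10.
k is even, so the fundamental solution of x^2 - 159y^2 = 1 is (p_{k-1}, q_{k-1}) = (p_9, q_9); compute convergents through index 9.
Convergents (p_i = a_i*p_{i-1} + p_{i-2}, q_i = a_i*q_{i-1} + q_{i-2} with p_{-2}=0, p_{-1}=1, q_{-2}=1, q_{-1}=0):
  i=0: a_0=12, p_0 = 12*1 + 0 = 12, q_0 = 12*0 + 1 = 1.
  i=1: a_1=1, p_1 = 1*12 + 1 = 13, q_1 = 1*1 + 0 = 1.
  i=2: a_2=1, p_2 = 1*13 + 12 = 25, q_2 = 1*1 + 1 = 2.
  i=3: a_3=1, p_3 = 1*25 + 13 = 38, q_3 = 1*2 + 1 = 3.
  i=4: a_4=1, p_4 = 1*38 + 25 = 63, q_4 = 1*3 + 2 = 5.
  i=5: a_5=3, p_5 = 3*63 + 38 = 227, q_5 = 3*5 + 3 = 18.
  i=6: a_6=1, p_6 = 1*227 + 63 = 290, q_6 = 1*18 + 5 = 23.
  i=7: a_7=1, p_7 = 1*290 + 227 = 517, q_7 = 1*23 + 18 = 41.
  i=8: a_8=1, p_8 = 1*517 + 290 = 807, q_8 = 1*41 + 23 = 64.
  i=9: a_9=1, p_9 = 1*807 + 517 = 1324, q_9 = 1*64 + 41 = 105.
Check: 1324^2 - 159*105^2 = 1752976 - 1752975 = 1, so (x, y) = (1324, 105) solves the equation, and by the theorem it is the least positive solution.

(x, y) = (1324, 105)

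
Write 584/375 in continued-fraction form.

[1; 1, 1, 3, 1, 6, 6]

Run the Euclidean algorithm on 584 and 375; the successive quotients are the partial quotients a_0, a_1, ... (each step inverts the fractional part left over by the previous one):
  584 = 1*375 + 209, so a_0 = 1.
  375 = 1*209 + 166, so a_1 = 1.
  209 = 1*166 + 43, so a_2 = 1.
  166 = 3*43 + 37, so a_3 = 3.
  43 = 1*37 + 6, so a_4 = 1.
  37 = 6*6 + 1, so a_5 = 6.
  6 = 6*1 + 0, so a_6 = 6.
The remainder reaches 0 after 7 divisions, so the expansion has 7 partial quotients, read off in order.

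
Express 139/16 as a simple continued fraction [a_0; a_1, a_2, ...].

Run the Euclidean algorithm on 139 and 16; the successive quotients are the partial quotients a_0, a_1, ... (each step inverts the fractional part left over by the previous one):
  139 = 8*16 + 11, so a_0 = 8.
  16 = 1*11 + 5, so a_1 = 1.
  11 = 2*5 + 1, so a_2 = 2.
  5 = 5*1 + 0, so a_3 = 5.
The remainder reaches 0 after 4 divisions, so the expansion has 4 partial quotients, read off in order.

[8; 1, 2, 5]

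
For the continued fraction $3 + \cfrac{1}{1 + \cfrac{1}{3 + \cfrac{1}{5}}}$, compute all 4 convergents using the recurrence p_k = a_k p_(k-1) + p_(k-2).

Using the convergent recurrence p_i = a_i*p_{i-1} + p_{i-2}, q_i = a_i*q_{i-1} + q_{i-2} with p_{-2}=0, p_{-1}=1, q_{-2}=1, q_{-1}=0:
  i=0: a_0=3, p_0 = 3*1 + 0 = 3, q_0 = 3*0 + 1 = 1.
  i=1: a_1=1, p_1 = 1*3 + 1 = 4, q_1 = 1*1 + 0 = 1.
  i=2: a_2=3, p_2 = 3*4 + 3 = 15, q_2 = 3*1 + 1 = 4.
  i=3: a_3=5, p_3 = 5*15 + 4 = 79, q_3 = 5*4 + 1 = 21.

3/1, 4/1, 15/4, 79/21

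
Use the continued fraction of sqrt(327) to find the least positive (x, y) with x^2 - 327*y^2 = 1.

(x, y) = (217, 12)

First expand sqrt(327) as a continued fraction. With x_i = (sqrt(327) + m_i)/d_i and (m_0, d_0) = (0, 1): a_0 = floor(sqrt(327)) = 18, since 18^2 = 324 <= 327 < 361 = 19^2.
Iterate m_{i+1} = d_i*a_i - m_i, d_{i+1} = (327 - m_{i+1}^2)/d_i, a_{i+1} = floor((a_0 + m_{i+1})/d_{i+1}):
  m_1 = 1*18 - 0 = 18, d_1 = (327 - 18^2)/1 = 3/1 = 3, a_1 = floor((18 + 18)/3) = 12.
  m_2 = 3*12 - 18 = 18, d_2 = (327 - 18^2)/3 = 3/3 = 1, a_2 = floor((18 + 18)/1) = 36.
  m_3 = 1*36 - 18 = 18, d_3 = (327 - 18^2)/1 = 3/1 = 3: (m_3, d_3) = (m_1, d_1) = (18, 3), so from here the quotients repeat a_1, a_2; the period length is 2.
So sqrt(327) = [18; (12, 36)] with period length k = 2.
k is even, so the fundamental solution of x^2 - 327y^2 = 1 is (p_{k-1}, q_{k-1}) = (p_1, q_1); compute convergents through index 1.
Convergents (p_i = a_i*p_{i-1} + p_{i-2}, q_i = a_i*q_{i-1} + q_{i-2} with p_{-2}=0, p_{-1}=1, q_{-2}=1, q_{-1}=0):
  i=0: a_0=18, p_0 = 18*1 + 0 = 18, q_0 = 18*0 + 1 = 1.
  i=1: a_1=12, p_1 = 12*18 + 1 = 217, q_1 = 12*1 + 0 = 12.
Check: 217^2 - 327*12^2 = 47089 - 47088 = 1, so (x, y) = (217, 12) solves the equation, and by the theorem it is the least positive solution.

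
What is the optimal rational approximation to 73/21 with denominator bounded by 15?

Expand x = 73/21 as a continued fraction with the Euclidean algorithm:
  73 = 3*21 + 10, so a_0 = 3.
  21 = 2*10 + 1, so a_1 = 2.
  10 = 10*1 + 0, so a_2 = 10.
so x = [3; 2, 10].
Convergents (p_i = a_i*p_{i-1} + p_{i-2}, q_i = a_i*q_{i-1} + q_{i-2} with p_{-2}=0, p_{-1}=1, q_{-2}=1, q_{-1}=0), until the denominator exceeds 15:
  i=0: a_0=3, p_0 = 3*1 + 0 = 3, q_0 = 3*0 + 1 = 1.
  i=1: a_1=2, p_1 = 2*3 + 1 = 7, q_1 = 2*1 + 0 = 2.
  i=2: a_2=10, p_2 = 10*7 + 3 = 73, q_2 = 10*2 + 1 = 21.
q_2 = 21 > 15, so the last convergent with denominator <= 15 is p_1/q_1 = 7/2.
The closest fraction with denominator <= 15 is either p_1/q_1 or the intermediate fraction (k*p_1 + p_0)/(k*q_1 + q_0) with the largest k >= 1 whose denominator stays <= 15; these approach x as k grows, and every other convergent or intermediate fraction in range is farther away.
Largest k: floor((15 - q_0)/q_1) = floor((15 - 1)/2) = 7.
That gives (7*7 + 3)/(7*2 + 1) = 52/15.
Compare the errors: |x - 7/2| = |73*2 - 7*21|/(21*2) = 1/42, and |x - 52/15| = |73*15 - 52*21|/(21*15) = 3/315.
Cross-multiplying, 3*42 = 126 < 315 = 1*315, so 3/315 is smaller: the intermediate fraction 52/15 is closer to x than 7/2.

52/15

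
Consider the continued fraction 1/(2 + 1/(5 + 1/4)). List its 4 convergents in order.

Using the convergent recurrence p_i = a_i*p_{i-1} + p_{i-2}, q_i = a_i*q_{i-1} + q_{i-2} with p_{-2}=0, p_{-1}=1, q_{-2}=1, q_{-1}=0:
  i=0: a_0=0, p_0 = 0*1 + 0 = 0, q_0 = 0*0 + 1 = 1.
  i=1: a_1=2, p_1 = 2*0 + 1 = 1, q_1 = 2*1 + 0 = 2.
  i=2: a_2=5, p_2 = 5*1 + 0 = 5, q_2 = 5*2 + 1 = 11.
  i=3: a_3=4, p_3 = 4*5 + 1 = 21, q_3 = 4*11 + 2 = 46.

0/1, 1/2, 5/11, 21/46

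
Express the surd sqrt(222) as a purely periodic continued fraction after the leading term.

[14; (1, 8, 1, 28)]

Write x_i = (sqrt(222) + m_i)/d_i with (m_0, d_0) = (0, 1). a_0 = floor(sqrt(222)) = 14, since 14^2 = 196 <= 222 < 225 = 15^2.
Iterate m_{i+1} = d_i*a_i - m_i, d_{i+1} = (222 - m_{i+1}^2)/d_i, a_{i+1} = floor((a_0 + m_{i+1})/d_{i+1}):
  m_1 = 1*14 - 0 = 14, d_1 = (222 - 14^2)/1 = 26/1 = 26, a_1 = floor((14 + 14)/26) = 1.
  m_2 = 26*1 - 14 = 12, d_2 = (222 - 12^2)/26 = 78/26 = 3, a_2 = floor((14 + 12)/3) = 8.
  m_3 = 3*8 - 12 = 12, d_3 = (222 - 12^2)/3 = 78/3 = 26, a_3 = floor((14 + 12)/26) = 1.
  m_4 = 26*1 - 12 = 14, d_4 = (222 - 14^2)/26 = 26/26 = 1, a_4 = floor((14 + 14)/1) = 28.
  m_5 = 1*28 - 14 = 14, d_5 = (222 - 14^2)/1 = 26/1 = 26: (m_5, d_5) = (m_1, d_1) = (14, 26), so from here the quotients repeat a_1, ..., a_4; the period length is 4.
Hence the expansion of sqrt(222) is a_0 = 14 followed by the repeating block 1, 8, 1, 28 (period 4).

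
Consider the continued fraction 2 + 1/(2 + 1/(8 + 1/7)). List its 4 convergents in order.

Using the convergent recurrence p_i = a_i*p_{i-1} + p_{i-2}, q_i = a_i*q_{i-1} + q_{i-2} with p_{-2}=0, p_{-1}=1, q_{-2}=1, q_{-1}=0:
  i=0: a_0=2, p_0 = 2*1 + 0 = 2, q_0 = 2*0 + 1 = 1.
  i=1: a_1=2, p_1 = 2*2 + 1 = 5, q_1 = 2*1 + 0 = 2.
  i=2: a_2=8, p_2 = 8*5 + 2 = 42, q_2 = 8*2 + 1 = 17.
  i=3: a_3=7, p_3 = 7*42 + 5 = 299, q_3 = 7*17 + 2 = 121.

2/1, 5/2, 42/17, 299/121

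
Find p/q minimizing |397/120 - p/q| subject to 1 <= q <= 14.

Expand x = 397/120 as a continued fraction with the Euclidean algorithm:
  397 = 3*120 + 37, so a_0 = 3.
  120 = 3*37 + 9, so a_1 = 3.
  37 = 4*9 + 1, so a_2 = 4.
  9 = 9*1 + 0, so a_3 = 9.
so x = [3; 3, 4, 9].
Convergents (p_i = a_i*p_{i-1} + p_{i-2}, q_i = a_i*q_{i-1} + q_{i-2} with p_{-2}=0, p_{-1}=1, q_{-2}=1, q_{-1}=0), until the denominator exceeds 14:
  i=0: a_0=3, p_0 = 3*1 + 0 = 3, q_0 = 3*0 + 1 = 1.
  i=1: a_1=3, p_1 = 3*3 + 1 = 10, q_1 = 3*1 + 0 = 3.
  i=2: a_2=4, p_2 = 4*10 + 3 = 43, q_2 = 4*3 + 1 = 13.
  i=3: a_3=9, p_3 = 9*43 + 10 = 397, q_3 = 9*13 + 3 = 120.
q_3 = 120 > 14, so the last convergent with denominator <= 14 is p_2/q_2 = 43/13.
The closest fraction with denominator <= 14 is either p_2/q_2 or the intermediate fraction (k*p_2 + p_1)/(k*q_2 + q_1) with the largest k >= 1 whose denominator stays <= 14; these approach x as k grows, and every other convergent or intermediate fraction in range is farther away.
Largest k: floor((14 - q_1)/q_2) = floor((14 - 3)/13) = 0.
Since k = 0, no intermediate fraction beyond p_2/q_2 has denominator <= 14, so the convergent 43/13 is the closest (its error is |397*13 - 43*120|/(120*13) = 1/1560).

43/13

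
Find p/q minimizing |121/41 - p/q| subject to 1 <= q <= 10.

3/1

Expand x = 121/41 as a continued fraction with the Euclidean algorithm:
  121 = 2*41 + 39, so a_0 = 2.
  41 = 1*39 + 2, so a_1 = 1.
  39 = 19*2 + 1, so a_2 = 19.
  2 = 2*1 + 0, so a_3 = 2.
so x = [2; 1, 19, 2].
Convergents (p_i = a_i*p_{i-1} + p_{i-2}, q_i = a_i*q_{i-1} + q_{i-2} with p_{-2}=0, p_{-1}=1, q_{-2}=1, q_{-1}=0), until the denominator exceeds 10:
  i=0: a_0=2, p_0 = 2*1 + 0 = 2, q_0 = 2*0 + 1 = 1.
  i=1: a_1=1, p_1 = 1*2 + 1 = 3, q_1 = 1*1 + 0 = 1.
  i=2: a_2=19, p_2 = 19*3 + 2 = 59, q_2 = 19*1 + 1 = 20.
q_2 = 20 > 10, so the last convergent with denominator <= 10 is p_1/q_1 = 3/1.
The closest fraction with denominator <= 10 is either p_1/q_1 or the intermediate fraction (k*p_1 + p_0)/(k*q_1 + q_0) with the largest k >= 1 whose denominator stays <= 10; these approach x as k grows, and every other convergent or intermediate fraction in range is farther away.
Largest k: floor((10 - q_0)/q_1) = floor((10 - 1)/1) = 9.
That gives (9*3 + 2)/(9*1 + 1) = 29/10.
Compare the errors: |x - 3/1| = |121*1 - 3*41|/(41*1) = 2/41, and |x - 29/10| = |121*10 - 29*41|/(41*10) = 21/410.
Cross-multiplying, 2*410 = 820 < 861 = 21*41, so 2/41 is smaller: the convergent 3/1 is closer to x than 29/10.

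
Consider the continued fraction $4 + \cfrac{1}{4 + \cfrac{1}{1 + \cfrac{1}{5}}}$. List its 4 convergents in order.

Using the convergent recurrence p_i = a_i*p_{i-1} + p_{i-2}, q_i = a_i*q_{i-1} + q_{i-2} with p_{-2}=0, p_{-1}=1, q_{-2}=1, q_{-1}=0:
  i=0: a_0=4, p_0 = 4*1 + 0 = 4, q_0 = 4*0 + 1 = 1.
  i=1: a_1=4, p_1 = 4*4 + 1 = 17, q_1 = 4*1 + 0 = 4.
  i=2: a_2=1, p_2 = 1*17 + 4 = 21, q_2 = 1*4 + 1 = 5.
  i=3: a_3=5, p_3 = 5*21 + 17 = 122, q_3 = 5*5 + 4 = 29.

4/1, 17/4, 21/5, 122/29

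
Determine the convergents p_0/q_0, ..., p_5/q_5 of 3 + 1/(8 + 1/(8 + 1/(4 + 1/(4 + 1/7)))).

Using the convergent recurrence p_i = a_i*p_{i-1} + p_{i-2}, q_i = a_i*q_{i-1} + q_{i-2} with p_{-2}=0, p_{-1}=1, q_{-2}=1, q_{-1}=0:
  i=0: a_0=3, p_0 = 3*1 + 0 = 3, q_0 = 3*0 + 1 = 1.
  i=1: a_1=8, p_1 = 8*3 + 1 = 25, q_1 = 8*1 + 0 = 8.
  i=2: a_2=8, p_2 = 8*25 + 3 = 203, q_2 = 8*8 + 1 = 65.
  i=3: a_3=4, p_3 = 4*203 + 25 = 837, q_3 = 4*65 + 8 = 268.
  i=4: a_4=4, p_4 = 4*837 + 203 = 3551, q_4 = 4*268 + 65 = 1137.
  i=5: a_5=7, p_5 = 7*3551 + 837 = 25694, q_5 = 7*1137 + 268 = 8227.

3/1, 25/8, 203/65, 837/268, 3551/1137, 25694/8227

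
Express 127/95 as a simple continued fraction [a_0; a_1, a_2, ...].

[1; 2, 1, 31]

Run the Euclidean algorithm on 127 and 95; the successive quotients are the partial quotients a_0, a_1, ... (each step inverts the fractional part left over by the previous one):
  127 = 1*95 + 32, so a_0 = 1.
  95 = 2*32 + 31, so a_1 = 2.
  32 = 1*31 + 1, so a_2 = 1.
  31 = 31*1 + 0, so a_3 = 31.
The remainder reaches 0 after 4 divisions, so the expansion has 4 partial quotients, read off in order.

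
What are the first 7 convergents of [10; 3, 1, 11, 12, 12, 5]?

Using the convergent recurrence p_i = a_i*p_{i-1} + p_{i-2}, q_i = a_i*q_{i-1} + q_{i-2} with p_{-2}=0, p_{-1}=1, q_{-2}=1, q_{-1}=0:
  i=0: a_0=10, p_0 = 10*1 + 0 = 10, q_0 = 10*0 + 1 = 1.
  i=1: a_1=3, p_1 = 3*10 + 1 = 31, q_1 = 3*1 + 0 = 3.
  i=2: a_2=1, p_2 = 1*31 + 10 = 41, q_2 = 1*3 + 1 = 4.
  i=3: a_3=11, p_3 = 11*41 + 31 = 482, q_3 = 11*4 + 3 = 47.
  i=4: a_4=12, p_4 = 12*482 + 41 = 5825, q_4 = 12*47 + 4 = 568.
  i=5: a_5=12, p_5 = 12*5825 + 482 = 70382, q_5 = 12*568 + 47 = 6863.
  i=6: a_6=5, p_6 = 5*70382 + 5825 = 357735, q_6 = 5*6863 + 568 = 34883.

10/1, 31/3, 41/4, 482/47, 5825/568, 70382/6863, 357735/34883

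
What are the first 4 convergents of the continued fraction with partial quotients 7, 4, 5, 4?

7/1, 29/4, 152/21, 637/88

Using the convergent recurrence p_i = a_i*p_{i-1} + p_{i-2}, q_i = a_i*q_{i-1} + q_{i-2} with p_{-2}=0, p_{-1}=1, q_{-2}=1, q_{-1}=0:
  i=0: a_0=7, p_0 = 7*1 + 0 = 7, q_0 = 7*0 + 1 = 1.
  i=1: a_1=4, p_1 = 4*7 + 1 = 29, q_1 = 4*1 + 0 = 4.
  i=2: a_2=5, p_2 = 5*29 + 7 = 152, q_2 = 5*4 + 1 = 21.
  i=3: a_3=4, p_3 = 4*152 + 29 = 637, q_3 = 4*21 + 4 = 88.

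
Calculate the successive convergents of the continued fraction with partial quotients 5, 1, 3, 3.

5/1, 6/1, 23/4, 75/13

Using the convergent recurrence p_i = a_i*p_{i-1} + p_{i-2}, q_i = a_i*q_{i-1} + q_{i-2} with p_{-2}=0, p_{-1}=1, q_{-2}=1, q_{-1}=0:
  i=0: a_0=5, p_0 = 5*1 + 0 = 5, q_0 = 5*0 + 1 = 1.
  i=1: a_1=1, p_1 = 1*5 + 1 = 6, q_1 = 1*1 + 0 = 1.
  i=2: a_2=3, p_2 = 3*6 + 5 = 23, q_2 = 3*1 + 1 = 4.
  i=3: a_3=3, p_3 = 3*23 + 6 = 75, q_3 = 3*4 + 1 = 13.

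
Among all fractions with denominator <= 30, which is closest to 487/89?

Expand x = 487/89 as a continued fraction with the Euclidean algorithm:
  487 = 5*89 + 42, so a_0 = 5.
  89 = 2*42 + 5, so a_1 = 2.
  42 = 8*5 + 2, so a_2 = 8.
  5 = 2*2 + 1, so a_3 = 2.
  2 = 2*1 + 0, so a_4 = 2.
so x = [5; 2, 8, 2, 2].
Convergents (p_i = a_i*p_{i-1} + p_{i-2}, q_i = a_i*q_{i-1} + q_{i-2} with p_{-2}=0, p_{-1}=1, q_{-2}=1, q_{-1}=0), until the denominator exceeds 30:
  i=0: a_0=5, p_0 = 5*1 + 0 = 5, q_0 = 5*0 + 1 = 1.
  i=1: a_1=2, p_1 = 2*5 + 1 = 11, q_1 = 2*1 + 0 = 2.
  i=2: a_2=8, p_2 = 8*11 + 5 = 93, q_2 = 8*2 + 1 = 17.
  i=3: a_3=2, p_3 = 2*93 + 11 = 197, q_3 = 2*17 + 2 = 36.
q_3 = 36 > 30, so the last convergent with denominator <= 30 is p_2/q_2 = 93/17.
The closest fraction with denominator <= 30 is either p_2/q_2 or the intermediate fraction (k*p_2 + p_1)/(k*q_2 + q_1) with the largest k >= 1 whose denominator stays <= 30; these approach x as k grows, and every other convergent or intermediate fraction in range is farther away.
Largest k: floor((30 - q_1)/q_2) = floor((30 - 2)/17) = 1.
That gives (1*93 + 11)/(1*17 + 2) = 104/19.
Compare the errors: |x - 93/17| = |487*17 - 93*89|/(89*17) = 2/1513, and |x - 104/19| = |487*19 - 104*89|/(89*19) = 3/1691.
Cross-multiplying, 2*1691 = 3382 < 4539 = 3*1513, so 2/1513 is smaller: the convergent 93/17 is closer to x than 104/19.

93/17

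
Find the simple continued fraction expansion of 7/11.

[0; 1, 1, 1, 3]

Run the Euclidean algorithm on 7 and 11; the successive quotients are the partial quotients a_0, a_1, ... (each step inverts the fractional part left over by the previous one):
  7 = 0*11 + 7, so a_0 = 0.
  11 = 1*7 + 4, so a_1 = 1.
  7 = 1*4 + 3, so a_2 = 1.
  4 = 1*3 + 1, so a_3 = 1.
  3 = 3*1 + 0, so a_4 = 3.
The remainder reaches 0 after 5 divisions, so the expansion has 5 partial quotients, read off in order.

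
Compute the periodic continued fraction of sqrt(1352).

Write x_i = (sqrt(1352) + m_i)/d_i with (m_0, d_0) = (0, 1). a_0 = floor(sqrt(1352)) = 36, since 36^2 = 1296 <= 1352 < 1369 = 37^2.
Iterate m_{i+1} = d_i*a_i - m_i, d_{i+1} = (1352 - m_{i+1}^2)/d_i, a_{i+1} = floor((a_0 + m_{i+1})/d_{i+1}):
  m_1 = 1*36 - 0 = 36, d_1 = (1352 - 36^2)/1 = 56/1 = 56, a_1 = floor((36 + 36)/56) = 1.
  m_2 = 56*1 - 36 = 20, d_2 = (1352 - 20^2)/56 = 952/56 = 17, a_2 = floor((36 + 20)/17) = 3.
  m_3 = 17*3 - 20 = 31, d_3 = (1352 - 31^2)/17 = 391/17 = 23, a_3 = floor((36 + 31)/23) = 2.
  m_4 = 23*2 - 31 = 15, d_4 = (1352 - 15^2)/23 = 1127/23 = 49, a_4 = floor((36 + 15)/49) = 1.
  m_5 = 49*1 - 15 = 34, d_5 = (1352 - 34^2)/49 = 196/49 = 4, a_5 = floor((36 + 34)/4) = 17.
  m_6 = 4*17 - 34 = 34, d_6 = (1352 - 34^2)/4 = 196/4 = 49, a_6 = floor((36 + 34)/49) = 1.
  m_7 = 49*1 - 34 = 15, d_7 = (1352 - 15^2)/49 = 1127/49 = 23, a_7 = floor((36 + 15)/23) = 2.
  m_8 = 23*2 - 15 = 31, d_8 = (1352 - 31^2)/23 = 391/23 = 17, a_8 = floor((36 + 31)/17) = 3.
  m_9 = 17*3 - 31 = 20, d_9 = (1352 - 20^2)/17 = 952/17 = 56, a_9 = floor((36 + 20)/56) = 1.
  m_10 = 56*1 - 20 = 36, d_10 = (1352 - 36^2)/56 = 56/56 = 1, a_10 = floor((36 + 36)/1) = 72.
  m_11 = 1*72 - 36 = 36, d_11 = (1352 - 36^2)/1 = 56/1 = 56: (m_11, d_11) = (m_1, d_1) = (36, 56), so from here the quotients repeat a_1, ..., a_10; the period length is 10.
Hence the expansion of sqrt(1352) is a_0 = 36 followed by the repeating block 1, 3, 2, 1, 17, 1, 2, 3, 1, 72 (period 10).

[36; (1, 3, 2, 1, 17, 1, 2, 3, 1, 72)]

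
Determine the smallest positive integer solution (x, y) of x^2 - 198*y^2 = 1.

(x, y) = (197, 14)

First expand sqrt(198) as a continued fraction. With x_i = (sqrt(198) + m_i)/d_i and (m_0, d_0) = (0, 1): a_0 = floor(sqrt(198)) = 14, since 14^2 = 196 <= 198 < 225 = 15^2.
Iterate m_{i+1} = d_i*a_i - m_i, d_{i+1} = (198 - m_{i+1}^2)/d_i, a_{i+1} = floor((a_0 + m_{i+1})/d_{i+1}):
  m_1 = 1*14 - 0 = 14, d_1 = (198 - 14^2)/1 = 2/1 = 2, a_1 = floor((14 + 14)/2) = 14.
  m_2 = 2*14 - 14 = 14, d_2 = (198 - 14^2)/2 = 2/2 = 1, a_2 = floor((14 + 14)/1) = 28.
  m_3 = 1*28 - 14 = 14, d_3 = (198 - 14^2)/1 = 2/1 = 2: (m_3, d_3) = (m_1, d_1) = (14, 2), so from here the quotients repeat a_1, a_2; the period length is 2.
So sqrt(198) = [14; (14, 28)] with period length k = 2.
k is even, so the fundamental solution of x^2 - 198y^2 = 1 is (p_{k-1}, q_{k-1}) = (p_1, q_1); compute convergents through index 1.
Convergents (p_i = a_i*p_{i-1} + p_{i-2}, q_i = a_i*q_{i-1} + q_{i-2} with p_{-2}=0, p_{-1}=1, q_{-2}=1, q_{-1}=0):
  i=0: a_0=14, p_0 = 14*1 + 0 = 14, q_0 = 14*0 + 1 = 1.
  i=1: a_1=14, p_1 = 14*14 + 1 = 197, q_1 = 14*1 + 0 = 14.
Check: 197^2 - 198*14^2 = 38809 - 38808 = 1, so (x, y) = (197, 14) solves the equation, and by the theorem it is the least positive solution.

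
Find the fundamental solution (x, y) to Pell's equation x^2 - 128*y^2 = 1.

(x, y) = (577, 51)

First expand sqrt(128) as a continued fraction. With x_i = (sqrt(128) + m_i)/d_i and (m_0, d_0) = (0, 1): a_0 = floor(sqrt(128)) = 11, since 11^2 = 121 <= 128 < 144 = 12^2.
Iterate m_{i+1} = d_i*a_i - m_i, d_{i+1} = (128 - m_{i+1}^2)/d_i, a_{i+1} = floor((a_0 + m_{i+1})/d_{i+1}):
  m_1 = 1*11 - 0 = 11, d_1 = (128 - 11^2)/1 = 7/1 = 7, a_1 = floor((11 + 11)/7) = 3.
  m_2 = 7*3 - 11 = 10, d_2 = (128 - 10^2)/7 = 28/7 = 4, a_2 = floor((11 + 10)/4) = 5.
  m_3 = 4*5 - 10 = 10, d_3 = (128 - 10^2)/4 = 28/4 = 7, a_3 = floor((11 + 10)/7) = 3.
  m_4 = 7*3 - 10 = 11, d_4 = (128 - 11^2)/7 = 7/7 = 1, a_4 = floor((11 + 11)/1) = 22.
  m_5 = 1*22 - 11 = 11, d_5 = (128 - 11^2)/1 = 7/1 = 7: (m_5, d_5) = (m_1, d_1) = (11, 7), so from here the quotients repeat a_1, ..., a_4; the period length is 4.
So sqrt(128) = [11; (3, 5, 3, 22)] with period length k = 4.
k is even, so the fundamental solution of x^2 - 128y^2 = 1 is (p_{k-1}, q_{k-1}) = (p_3, q_3); compute convergents through index 3.
Convergents (p_i = a_i*p_{i-1} + p_{i-2}, q_i = a_i*q_{i-1} + q_{i-2} with p_{-2}=0, p_{-1}=1, q_{-2}=1, q_{-1}=0):
  i=0: a_0=11, p_0 = 11*1 + 0 = 11, q_0 = 11*0 + 1 = 1.
  i=1: a_1=3, p_1 = 3*11 + 1 = 34, q_1 = 3*1 + 0 = 3.
  i=2: a_2=5, p_2 = 5*34 + 11 = 181, q_2 = 5*3 + 1 = 16.
  i=3: a_3=3, p_3 = 3*181 + 34 = 577, q_3 = 3*16 + 3 = 51.
Check: 577^2 - 128*51^2 = 332929 - 332928 = 1, so (x, y) = (577, 51) solves the equation, and by the theorem it is the least positive solution.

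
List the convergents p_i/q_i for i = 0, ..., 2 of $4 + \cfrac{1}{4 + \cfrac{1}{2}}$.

Using the convergent recurrence p_i = a_i*p_{i-1} + p_{i-2}, q_i = a_i*q_{i-1} + q_{i-2} with p_{-2}=0, p_{-1}=1, q_{-2}=1, q_{-1}=0:
  i=0: a_0=4, p_0 = 4*1 + 0 = 4, q_0 = 4*0 + 1 = 1.
  i=1: a_1=4, p_1 = 4*4 + 1 = 17, q_1 = 4*1 + 0 = 4.
  i=2: a_2=2, p_2 = 2*17 + 4 = 38, q_2 = 2*4 + 1 = 9.

4/1, 17/4, 38/9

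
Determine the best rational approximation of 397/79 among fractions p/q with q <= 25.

126/25

Expand x = 397/79 as a continued fraction with the Euclidean algorithm:
  397 = 5*79 + 2, so a_0 = 5.
  79 = 39*2 + 1, so a_1 = 39.
  2 = 2*1 + 0, so a_2 = 2.
so x = [5; 39, 2].
Convergents (p_i = a_i*p_{i-1} + p_{i-2}, q_i = a_i*q_{i-1} + q_{i-2} with p_{-2}=0, p_{-1}=1, q_{-2}=1, q_{-1}=0), until the denominator exceeds 25:
  i=0: a_0=5, p_0 = 5*1 + 0 = 5, q_0 = 5*0 + 1 = 1.
  i=1: a_1=39, p_1 = 39*5 + 1 = 196, q_1 = 39*1 + 0 = 39.
q_1 = 39 > 25, so the last convergent with denominator <= 25 is p_0/q_0 = 5/1.
The closest fraction with denominator <= 25 is either p_0/q_0 or the intermediate fraction (k*p_0 + p_{-1})/(k*q_0 + q_{-1}) with the largest k >= 1 whose denominator stays <= 25; these approach x as k grows, and every other convergent or intermediate fraction in range is farther away.
Largest k: floor((25 - q_{-1})/q_0) = floor((25 - 0)/1) = 25 (using the seeds p_{-1} = 1, q_{-1} = 0).
That gives (25*5 + 1)/(25*1 + 0) = 126/25.
Compare the errors: |x - 5/1| = |397*1 - 5*79|/(79*1) = 2/79, and |x - 126/25| = |397*25 - 126*79|/(79*25) = 29/1975.
Cross-multiplying, 29*79 = 2291 < 3950 = 2*1975, so 29/1975 is smaller: the intermediate fraction 126/25 is closer to x than 5/1.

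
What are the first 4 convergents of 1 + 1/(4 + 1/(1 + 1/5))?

1/1, 5/4, 6/5, 35/29

Using the convergent recurrence p_i = a_i*p_{i-1} + p_{i-2}, q_i = a_i*q_{i-1} + q_{i-2} with p_{-2}=0, p_{-1}=1, q_{-2}=1, q_{-1}=0:
  i=0: a_0=1, p_0 = 1*1 + 0 = 1, q_0 = 1*0 + 1 = 1.
  i=1: a_1=4, p_1 = 4*1 + 1 = 5, q_1 = 4*1 + 0 = 4.
  i=2: a_2=1, p_2 = 1*5 + 1 = 6, q_2 = 1*4 + 1 = 5.
  i=3: a_3=5, p_3 = 5*6 + 5 = 35, q_3 = 5*5 + 4 = 29.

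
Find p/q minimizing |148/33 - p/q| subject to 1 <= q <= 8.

9/2

Expand x = 148/33 as a continued fraction with the Euclidean algorithm:
  148 = 4*33 + 16, so a_0 = 4.
  33 = 2*16 + 1, so a_1 = 2.
  16 = 16*1 + 0, so a_2 = 16.
so x = [4; 2, 16].
Convergents (p_i = a_i*p_{i-1} + p_{i-2}, q_i = a_i*q_{i-1} + q_{i-2} with p_{-2}=0, p_{-1}=1, q_{-2}=1, q_{-1}=0), until the denominator exceeds 8:
  i=0: a_0=4, p_0 = 4*1 + 0 = 4, q_0 = 4*0 + 1 = 1.
  i=1: a_1=2, p_1 = 2*4 + 1 = 9, q_1 = 2*1 + 0 = 2.
  i=2: a_2=16, p_2 = 16*9 + 4 = 148, q_2 = 16*2 + 1 = 33.
q_2 = 33 > 8, so the last convergent with denominator <= 8 is p_1/q_1 = 9/2.
The closest fraction with denominator <= 8 is either p_1/q_1 or the intermediate fraction (k*p_1 + p_0)/(k*q_1 + q_0) with the largest k >= 1 whose denominator stays <= 8; these approach x as k grows, and every other convergent or intermediate fraction in range is farther away.
Largest k: floor((8 - q_0)/q_1) = floor((8 - 1)/2) = 3.
That gives (3*9 + 4)/(3*2 + 1) = 31/7.
Compare the errors: |x - 9/2| = |148*2 - 9*33|/(33*2) = 1/66, and |x - 31/7| = |148*7 - 31*33|/(33*7) = 13/231.
Cross-multiplying, 1*231 = 231 < 858 = 13*66, so 1/66 is smaller: the convergent 9/2 is closer to x than 31/7.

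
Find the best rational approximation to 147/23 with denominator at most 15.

Expand x = 147/23 as a continued fraction with the Euclidean algorithm:
  147 = 6*23 + 9, so a_0 = 6.
  23 = 2*9 + 5, so a_1 = 2.
  9 = 1*5 + 4, so a_2 = 1.
  5 = 1*4 + 1, so a_3 = 1.
  4 = 4*1 + 0, so a_4 = 4.
so x = [6; 2, 1, 1, 4].
Convergents (p_i = a_i*p_{i-1} + p_{i-2}, q_i = a_i*q_{i-1} + q_{i-2} with p_{-2}=0, p_{-1}=1, q_{-2}=1, q_{-1}=0), until the denominator exceeds 15:
  i=0: a_0=6, p_0 = 6*1 + 0 = 6, q_0 = 6*0 + 1 = 1.
  i=1: a_1=2, p_1 = 2*6 + 1 = 13, q_1 = 2*1 + 0 = 2.
  i=2: a_2=1, p_2 = 1*13 + 6 = 19, q_2 = 1*2 + 1 = 3.
  i=3: a_3=1, p_3 = 1*19 + 13 = 32, q_3 = 1*3 + 2 = 5.
  i=4: a_4=4, p_4 = 4*32 + 19 = 147, q_4 = 4*5 + 3 = 23.
q_4 = 23 > 15, so the last convergent with denominator <= 15 is p_3/q_3 = 32/5.
The closest fraction with denominator <= 15 is either p_3/q_3 or the intermediate fraction (k*p_3 + p_2)/(k*q_3 + q_2) with the largest k >= 1 whose denominator stays <= 15; these approach x as k grows, and every other convergent or intermediate fraction in range is farther away.
Largest k: floor((15 - q_2)/q_3) = floor((15 - 3)/5) = 2.
That gives (2*32 + 19)/(2*5 + 3) = 83/13.
Compare the errors: |x - 32/5| = |147*5 - 32*23|/(23*5) = 1/115, and |x - 83/13| = |147*13 - 83*23|/(23*13) = 2/299.
Cross-multiplying, 2*115 = 230 < 299 = 1*299, so 2/299 is smaller: the intermediate fraction 83/13 is closer to x than 32/5.

83/13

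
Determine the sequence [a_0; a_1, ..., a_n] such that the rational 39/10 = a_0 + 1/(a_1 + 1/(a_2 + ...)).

Run the Euclidean algorithm on 39 and 10; the successive quotients are the partial quotients a_0, a_1, ... (each step inverts the fractional part left over by the previous one):
  39 = 3*10 + 9, so a_0 = 3.
  10 = 1*9 + 1, so a_1 = 1.
  9 = 9*1 + 0, so a_2 = 9.
The remainder reaches 0 after 3 divisions, so the expansion has 3 partial quotients, read off in order.

[3; 1, 9]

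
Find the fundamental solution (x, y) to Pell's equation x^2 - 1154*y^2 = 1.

(x, y) = (1155, 34)

First expand sqrt(1154) as a continued fraction. With x_i = (sqrt(1154) + m_i)/d_i and (m_0, d_0) = (0, 1): a_0 = floor(sqrt(1154)) = 33, since 33^2 = 1089 <= 1154 < 1156 = 34^2.
Iterate m_{i+1} = d_i*a_i - m_i, d_{i+1} = (1154 - m_{i+1}^2)/d_i, a_{i+1} = floor((a_0 + m_{i+1})/d_{i+1}):
  m_1 = 1*33 - 0 = 33, d_1 = (1154 - 33^2)/1 = 65/1 = 65, a_1 = floor((33 + 33)/65) = 1.
  m_2 = 65*1 - 33 = 32, d_2 = (1154 - 32^2)/65 = 130/65 = 2, a_2 = floor((33 + 32)/2) = 32.
  m_3 = 2*32 - 32 = 32, d_3 = (1154 - 32^2)/2 = 130/2 = 65, a_3 = floor((33 + 32)/65) = 1.
  m_4 = 65*1 - 32 = 33, d_4 = (1154 - 33^2)/65 = 65/65 = 1, a_4 = floor((33 + 33)/1) = 66.
  m_5 = 1*66 - 33 = 33, d_5 = (1154 - 33^2)/1 = 65/1 = 65: (m_5, d_5) = (m_1, d_1) = (33, 65), so from here the quotients repeat a_1, ..., a_4; the period length is 4.
So sqrt(1154) = [33; (1, 32, 1, 66)] with period length k = 4.
k is even, so the fundamental solution of x^2 - 1154y^2 = 1 is (p_{k-1}, q_{k-1}) = (p_3, q_3); compute convergents through index 3.
Convergents (p_i = a_i*p_{i-1} + p_{i-2}, q_i = a_i*q_{i-1} + q_{i-2} with p_{-2}=0, p_{-1}=1, q_{-2}=1, q_{-1}=0):
  i=0: a_0=33, p_0 = 33*1 + 0 = 33, q_0 = 33*0 + 1 = 1.
  i=1: a_1=1, p_1 = 1*33 + 1 = 34, q_1 = 1*1 + 0 = 1.
  i=2: a_2=32, p_2 = 32*34 + 33 = 1121, q_2 = 32*1 + 1 = 33.
  i=3: a_3=1, p_3 = 1*1121 + 34 = 1155, q_3 = 1*33 + 1 = 34.
Check: 1155^2 - 1154*34^2 = 1334025 - 1334024 = 1, so (x, y) = (1155, 34) solves the equation, and by the theorem it is the least positive solution.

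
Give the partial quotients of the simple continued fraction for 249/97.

[2; 1, 1, 3, 4, 3]

Run the Euclidean algorithm on 249 and 97; the successive quotients are the partial quotients a_0, a_1, ... (each step inverts the fractional part left over by the previous one):
  249 = 2*97 + 55, so a_0 = 2.
  97 = 1*55 + 42, so a_1 = 1.
  55 = 1*42 + 13, so a_2 = 1.
  42 = 3*13 + 3, so a_3 = 3.
  13 = 4*3 + 1, so a_4 = 4.
  3 = 3*1 + 0, so a_5 = 3.
The remainder reaches 0 after 6 divisions, so the expansion has 6 partial quotients, read off in order.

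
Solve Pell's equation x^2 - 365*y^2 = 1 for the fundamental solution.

First expand sqrt(365) as a continued fraction. With x_i = (sqrt(365) + m_i)/d_i and (m_0, d_0) = (0, 1): a_0 = floor(sqrt(365)) = 19, since 19^2 = 361 <= 365 < 400 = 20^2.
Iterate m_{i+1} = d_i*a_i - m_i, d_{i+1} = (365 - m_{i+1}^2)/d_i, a_{i+1} = floor((a_0 + m_{i+1})/d_{i+1}):
  m_1 = 1*19 - 0 = 19, d_1 = (365 - 19^2)/1 = 4/1 = 4, a_1 = floor((19 + 19)/4) = 9.
  m_2 = 4*9 - 19 = 17, d_2 = (365 - 17^2)/4 = 76/4 = 19, a_2 = floor((19 + 17)/19) = 1.
  m_3 = 19*1 - 17 = 2, d_3 = (365 - 2^2)/19 = 361/19 = 19, a_3 = floor((19 + 2)/19) = 1.
  m_4 = 19*1 - 2 = 17, d_4 = (365 - 17^2)/19 = 76/19 = 4, a_4 = floor((19 + 17)/4) = 9.
  m_5 = 4*9 - 17 = 19, d_5 = (365 - 19^2)/4 = 4/4 = 1, a_5 = floor((19 + 19)/1) = 38.
  m_6 = 1*38 - 19 = 19, d_6 = (365 - 19^2)/1 = 4/1 = 4: (m_6, d_6) = (m_1, d_1) = (19, 4), so from here the quotients repeat a_1, ..., a_5; the period length is 5.
So sqrt(365) = [19; (9, 1, 1, 9, 38)] with period length k = 5.
k is odd, so (p_{k-1}, q_{k-1}) only solves x^2 - 365y^2 = -1 and the fundamental solution of x^2 - 365y^2 = 1 is (p_{2k-1}, q_{2k-1}) = (p_9, q_9); compute convergents through index 9, running through the period twice.
Convergents (p_i = a_i*p_{i-1} + p_{i-2}, q_i = a_i*q_{i-1} + q_{i-2} with p_{-2}=0, p_{-1}=1, q_{-2}=1, q_{-1}=0):
  i=0: a_0=19, p_0 = 19*1 + 0 = 19, q_0 = 19*0 + 1 = 1.
  i=1: a_1=9, p_1 = 9*19 + 1 = 172, q_1 = 9*1 + 0 = 9.
  i=2: a_2=1, p_2 = 1*172 + 19 = 191, q_2 = 1*9 + 1 = 10.
  i=3: a_3=1, p_3 = 1*191 + 172 = 363, q_3 = 1*10 + 9 = 19.
  i=4: a_4=9, p_4 = 9*363 + 191 = 3458, q_4 = 9*19 + 10 = 181.
  i=5: a_5=38, p_5 = 38*3458 + 363 = 131767, q_5 = 38*181 + 19 = 6897.
  i=6: a_6=9, p_6 = 9*131767 + 3458 = 1189361, q_6 = 9*6897 + 181 = 62254.
  i=7: a_7=1, p_7 = 1*1189361 + 131767 = 1321128, q_7 = 1*62254 + 6897 = 69151.
  i=8: a_8=1, p_8 = 1*1321128 + 1189361 = 2510489, q_8 = 1*69151 + 62254 = 131405.
  i=9: a_9=9, p_9 = 9*2510489 + 1321128 = 23915529, q_9 = 9*131405 + 69151 = 1251796.
Indeed p_4^2 - 365*q_4^2 = 11957764 - 11957765 = -1, not +1.
Check: 23915529^2 - 365*1251796^2 = 571952527349841 - 571952527349840 = 1, so (x, y) = (23915529, 1251796) solves the equation, and by the theorem it is the least positive solution.

(x, y) = (23915529, 1251796)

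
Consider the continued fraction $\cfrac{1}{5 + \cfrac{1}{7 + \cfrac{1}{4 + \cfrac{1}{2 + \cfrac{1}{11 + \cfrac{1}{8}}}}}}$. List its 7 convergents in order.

Using the convergent recurrence p_i = a_i*p_{i-1} + p_{i-2}, q_i = a_i*q_{i-1} + q_{i-2} with p_{-2}=0, p_{-1}=1, q_{-2}=1, q_{-1}=0:
  i=0: a_0=0, p_0 = 0*1 + 0 = 0, q_0 = 0*0 + 1 = 1.
  i=1: a_1=5, p_1 = 5*0 + 1 = 1, q_1 = 5*1 + 0 = 5.
  i=2: a_2=7, p_2 = 7*1 + 0 = 7, q_2 = 7*5 + 1 = 36.
  i=3: a_3=4, p_3 = 4*7 + 1 = 29, q_3 = 4*36 + 5 = 149.
  i=4: a_4=2, p_4 = 2*29 + 7 = 65, q_4 = 2*149 + 36 = 334.
  i=5: a_5=11, p_5 = 11*65 + 29 = 744, q_5 = 11*334 + 149 = 3823.
  i=6: a_6=8, p_6 = 8*744 + 65 = 6017, q_6 = 8*3823 + 334 = 30918.

0/1, 1/5, 7/36, 29/149, 65/334, 744/3823, 6017/30918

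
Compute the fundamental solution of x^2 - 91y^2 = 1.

(x, y) = (1574, 165)

First expand sqrt(91) as a continued fraction. With x_i = (sqrt(91) + m_i)/d_i and (m_0, d_0) = (0, 1): a_0 = floor(sqrt(91)) = 9, since 9^2 = 81 <= 91 < 100 = 10^2.
Iterate m_{i+1} = d_i*a_i - m_i, d_{i+1} = (91 - m_{i+1}^2)/d_i, a_{i+1} = floor((a_0 + m_{i+1})/d_{i+1}):
  m_1 = 1*9 - 0 = 9, d_1 = (91 - 9^2)/1 = 10/1 = 10, a_1 = floor((9 + 9)/10) = 1.
  m_2 = 10*1 - 9 = 1, d_2 = (91 - 1^2)/10 = 90/10 = 9, a_2 = floor((9 + 1)/9) = 1.
  m_3 = 9*1 - 1 = 8, d_3 = (91 - 8^2)/9 = 27/9 = 3, a_3 = floor((9 + 8)/3) = 5.
  m_4 = 3*5 - 8 = 7, d_4 = (91 - 7^2)/3 = 42/3 = 14, a_4 = floor((9 + 7)/14) = 1.
  m_5 = 14*1 - 7 = 7, d_5 = (91 - 7^2)/14 = 42/14 = 3, a_5 = floor((9 + 7)/3) = 5.
  m_6 = 3*5 - 7 = 8, d_6 = (91 - 8^2)/3 = 27/3 = 9, a_6 = floor((9 + 8)/9) = 1.
  m_7 = 9*1 - 8 = 1, d_7 = (91 - 1^2)/9 = 90/9 = 10, a_7 = floor((9 + 1)/10) = 1.
  m_8 = 10*1 - 1 = 9, d_8 = (91 - 9^2)/10 = 10/10 = 1, a_8 = floor((9 + 9)/1) = 18.
  m_9 = 1*18 - 9 = 9, d_9 = (91 - 9^2)/1 = 10/1 = 10: (m_9, d_9) = (m_1, d_1) = (9, 10), so from here the quotients repeat a_1, ..., a_8; the period length is 8.
So sqrt(91) = [9; (1, 1, 5, 1, 5, 1, 1, 18)] with period length k = 8.
k is even, so the fundamental solution of x^2 - 91y^2 = 1 is (p_{k-1}, q_{k-1}) = (p_7, q_7); compute convergents through index 7.
Convergents (p_i = a_i*p_{i-1} + p_{i-2}, q_i = a_i*q_{i-1} + q_{i-2} with p_{-2}=0, p_{-1}=1, q_{-2}=1, q_{-1}=0):
  i=0: a_0=9, p_0 = 9*1 + 0 = 9, q_0 = 9*0 + 1 = 1.
  i=1: a_1=1, p_1 = 1*9 + 1 = 10, q_1 = 1*1 + 0 = 1.
  i=2: a_2=1, p_2 = 1*10 + 9 = 19, q_2 = 1*1 + 1 = 2.
  i=3: a_3=5, p_3 = 5*19 + 10 = 105, q_3 = 5*2 + 1 = 11.
  i=4: a_4=1, p_4 = 1*105 + 19 = 124, q_4 = 1*11 + 2 = 13.
  i=5: a_5=5, p_5 = 5*124 + 105 = 725, q_5 = 5*13 + 11 = 76.
  i=6: a_6=1, p_6 = 1*725 + 124 = 849, q_6 = 1*76 + 13 = 89.
  i=7: a_7=1, p_7 = 1*849 + 725 = 1574, q_7 = 1*89 + 76 = 165.
Check: 1574^2 - 91*165^2 = 2477476 - 2477475 = 1, so (x, y) = (1574, 165) solves the equation, and by the theorem it is the least positive solution.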